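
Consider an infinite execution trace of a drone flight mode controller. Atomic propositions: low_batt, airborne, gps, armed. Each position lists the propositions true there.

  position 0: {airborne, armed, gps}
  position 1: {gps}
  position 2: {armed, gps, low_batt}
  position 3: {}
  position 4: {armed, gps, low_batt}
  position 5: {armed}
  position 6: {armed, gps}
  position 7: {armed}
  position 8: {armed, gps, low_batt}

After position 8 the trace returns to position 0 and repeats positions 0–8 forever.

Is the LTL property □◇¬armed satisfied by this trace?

Yes

◇¬armed holds at every position 0..8, and those are all positions ever visited, so □◇¬armed holds.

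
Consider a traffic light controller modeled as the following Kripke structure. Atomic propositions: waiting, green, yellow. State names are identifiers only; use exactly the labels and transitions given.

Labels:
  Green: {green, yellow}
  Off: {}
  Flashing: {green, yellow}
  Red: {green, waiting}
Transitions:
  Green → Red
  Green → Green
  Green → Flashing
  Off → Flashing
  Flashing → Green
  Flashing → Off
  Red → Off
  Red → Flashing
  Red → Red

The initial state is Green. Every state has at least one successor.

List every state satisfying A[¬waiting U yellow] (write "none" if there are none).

States satisfying ¬waiting: {Green, Off, Flashing}.
States satisfying yellow: {Green, Flashing}.
States satisfying A[¬waiting U yellow]: {Green, Off, Flashing}.

{Green, Off, Flashing}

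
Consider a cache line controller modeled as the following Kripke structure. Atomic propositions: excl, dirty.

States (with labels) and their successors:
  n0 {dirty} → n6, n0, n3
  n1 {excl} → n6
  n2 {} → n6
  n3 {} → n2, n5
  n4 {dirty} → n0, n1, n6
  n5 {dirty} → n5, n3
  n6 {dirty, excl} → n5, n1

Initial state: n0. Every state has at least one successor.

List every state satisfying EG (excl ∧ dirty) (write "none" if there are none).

States satisfying excl ∧ dirty: {n6}.
States satisfying EG (excl ∧ dirty): ∅.

none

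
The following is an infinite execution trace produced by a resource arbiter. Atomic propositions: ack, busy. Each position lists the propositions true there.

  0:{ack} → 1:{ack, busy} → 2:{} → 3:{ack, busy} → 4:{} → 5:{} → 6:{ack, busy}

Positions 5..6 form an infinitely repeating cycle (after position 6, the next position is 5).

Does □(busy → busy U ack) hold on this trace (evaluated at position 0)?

Satisfied

busy → busy U ack holds at every position 0..6, and those are all positions ever visited, so □(busy → busy U ack) holds.
Positions where busy holds: 1, 3, 6.
Check busy U ack at each: 1→ok, 3→ok, 6→ok.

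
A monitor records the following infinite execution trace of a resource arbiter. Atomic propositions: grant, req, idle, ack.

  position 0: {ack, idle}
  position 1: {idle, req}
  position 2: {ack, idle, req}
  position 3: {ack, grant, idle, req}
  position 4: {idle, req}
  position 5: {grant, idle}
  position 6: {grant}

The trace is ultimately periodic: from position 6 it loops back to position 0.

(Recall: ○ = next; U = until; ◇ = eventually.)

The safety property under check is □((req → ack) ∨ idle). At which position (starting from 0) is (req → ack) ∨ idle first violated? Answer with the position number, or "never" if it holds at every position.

never

(req → ack) ∨ idle holds at every position 0..6, and those are all the positions the trace ever visits, so the invariant □((req → ack) ∨ idle) is never violated.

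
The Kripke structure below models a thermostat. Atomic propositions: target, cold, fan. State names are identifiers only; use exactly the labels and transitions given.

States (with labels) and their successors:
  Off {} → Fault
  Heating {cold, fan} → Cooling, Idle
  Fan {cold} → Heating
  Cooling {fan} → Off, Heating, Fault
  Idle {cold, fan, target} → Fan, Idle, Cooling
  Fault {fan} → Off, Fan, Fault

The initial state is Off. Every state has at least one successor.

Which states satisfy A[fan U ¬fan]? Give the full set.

States satisfying fan: {Heating, Cooling, Idle, Fault}.
States satisfying ¬fan: {Off, Fan}.
States satisfying A[fan U ¬fan]: {Off, Fan}.

{Off, Fan}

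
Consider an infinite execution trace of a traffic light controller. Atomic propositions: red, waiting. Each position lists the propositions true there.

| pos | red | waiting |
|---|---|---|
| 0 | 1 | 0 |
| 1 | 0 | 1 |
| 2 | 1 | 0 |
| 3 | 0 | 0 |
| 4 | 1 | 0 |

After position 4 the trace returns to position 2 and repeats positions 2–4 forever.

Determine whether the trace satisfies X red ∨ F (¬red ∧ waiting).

Holds

The position after 0 is 1; red is false there.
¬red ∧ waiting holds at position 1, which is reachable from 0, so F (¬red ∧ waiting) holds.
At position 0: X red is false; F (¬red ∧ waiting) is true; so X red ∨ F (¬red ∧ waiting) is true.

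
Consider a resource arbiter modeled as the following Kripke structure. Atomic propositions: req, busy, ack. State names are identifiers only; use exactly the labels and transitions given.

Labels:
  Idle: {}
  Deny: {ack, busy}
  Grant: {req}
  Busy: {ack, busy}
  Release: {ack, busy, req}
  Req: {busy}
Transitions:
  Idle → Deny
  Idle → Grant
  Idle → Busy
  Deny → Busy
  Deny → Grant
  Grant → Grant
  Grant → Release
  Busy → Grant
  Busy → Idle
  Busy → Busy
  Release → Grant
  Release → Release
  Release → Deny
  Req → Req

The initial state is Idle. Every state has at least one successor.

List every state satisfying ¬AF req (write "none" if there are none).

{Idle, Deny, Busy, Req}

States satisfying req: {Grant, Release}.
States satisfying AF req: {Grant, Release}.
States satisfying ¬AF req: {Idle, Deny, Busy, Req}.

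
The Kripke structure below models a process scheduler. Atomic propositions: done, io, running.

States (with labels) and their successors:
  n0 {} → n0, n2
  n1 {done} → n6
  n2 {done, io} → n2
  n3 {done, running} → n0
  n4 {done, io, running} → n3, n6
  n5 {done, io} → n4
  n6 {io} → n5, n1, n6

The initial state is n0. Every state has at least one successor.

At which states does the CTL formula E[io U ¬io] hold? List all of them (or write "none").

States satisfying io: {n2, n4, n5, n6}.
States satisfying ¬io: {n0, n1, n3}.
States satisfying E[io U ¬io]: {n0, n1, n3, n4, n5, n6}.

{n0, n1, n3, n4, n5, n6}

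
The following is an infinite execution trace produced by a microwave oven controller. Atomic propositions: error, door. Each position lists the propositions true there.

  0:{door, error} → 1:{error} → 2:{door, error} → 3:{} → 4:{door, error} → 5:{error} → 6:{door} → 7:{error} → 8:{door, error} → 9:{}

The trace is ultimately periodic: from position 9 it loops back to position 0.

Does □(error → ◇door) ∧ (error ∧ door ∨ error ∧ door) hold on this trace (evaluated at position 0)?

Yes

error → ◇door holds at every position 0..9, and those are all positions ever visited, so □(error → ◇door) holds.
Positions where error holds: 0, 1, 2, 4, 5, 7, 8.
Check ◇door at each: 0→ok, 1→ok, 2→ok, 4→ok, 5→ok, 7→ok, 8→ok.
At position 0: □(error → ◇door) is true; error ∧ door ∨ error ∧ door is true; so □(error → ◇door) ∧ (error ∧ door ∨ error ∧ door) is true.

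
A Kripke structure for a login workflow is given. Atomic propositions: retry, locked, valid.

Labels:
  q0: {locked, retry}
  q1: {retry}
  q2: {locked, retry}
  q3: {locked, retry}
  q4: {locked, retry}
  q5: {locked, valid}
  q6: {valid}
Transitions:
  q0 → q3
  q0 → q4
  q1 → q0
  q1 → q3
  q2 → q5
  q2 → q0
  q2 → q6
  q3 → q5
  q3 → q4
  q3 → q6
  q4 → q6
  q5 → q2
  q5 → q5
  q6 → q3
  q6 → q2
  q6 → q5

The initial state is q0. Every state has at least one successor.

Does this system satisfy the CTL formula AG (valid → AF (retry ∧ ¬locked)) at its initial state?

States satisfying valid → AF (retry ∧ ¬locked): {q0, q1, q2, q3, q4}.
States satisfying AG (valid → AF (retry ∧ ¬locked)): ∅.
q5 is reachable from q0 and violates valid → AF (retry ∧ ¬locked), so AG fails at q0.
q0 ∉ Sat(AG (valid → AF (retry ∧ ¬locked))).

No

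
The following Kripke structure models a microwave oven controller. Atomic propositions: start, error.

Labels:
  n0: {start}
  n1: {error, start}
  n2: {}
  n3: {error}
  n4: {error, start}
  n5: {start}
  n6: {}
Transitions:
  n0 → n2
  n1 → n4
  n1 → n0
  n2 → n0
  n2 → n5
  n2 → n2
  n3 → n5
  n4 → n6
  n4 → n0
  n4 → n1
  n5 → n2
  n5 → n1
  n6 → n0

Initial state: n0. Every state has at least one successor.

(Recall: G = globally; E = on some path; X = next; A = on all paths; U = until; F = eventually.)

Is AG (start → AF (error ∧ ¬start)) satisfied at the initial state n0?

States satisfying start → AF (error ∧ ¬start): {n2, n3, n6}.
States satisfying AG (start → AF (error ∧ ¬start)): ∅.
n0 is reachable from n0 and violates start → AF (error ∧ ¬start), so AG fails at n0.
n0 ∉ Sat(AG (start → AF (error ∧ ¬start))).

No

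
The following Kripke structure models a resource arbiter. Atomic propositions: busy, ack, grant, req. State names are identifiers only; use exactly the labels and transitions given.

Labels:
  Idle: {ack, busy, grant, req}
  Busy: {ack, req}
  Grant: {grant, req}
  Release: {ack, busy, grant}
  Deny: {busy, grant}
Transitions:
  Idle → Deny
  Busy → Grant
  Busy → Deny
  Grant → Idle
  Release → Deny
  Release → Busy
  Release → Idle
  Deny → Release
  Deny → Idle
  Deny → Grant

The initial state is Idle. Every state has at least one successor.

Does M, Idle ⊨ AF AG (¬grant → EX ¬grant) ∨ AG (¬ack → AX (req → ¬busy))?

States satisfying AG (¬grant → EX ¬grant): ∅.
States satisfying AF AG (¬grant → EX ¬grant): ∅.
States satisfying ¬ack → AX (req → ¬busy): {Idle, Busy, Release}.
States satisfying AG (¬ack → AX (req → ¬busy)): ∅.
States satisfying AF AG (¬grant → EX ¬grant) ∨ AG (¬ack → AX (req → ¬busy)): ∅.
Idle ∉ Sat(AF AG (¬grant → EX ¬grant) ∨ AG (¬ack → AX (req → ¬busy))).

Does not hold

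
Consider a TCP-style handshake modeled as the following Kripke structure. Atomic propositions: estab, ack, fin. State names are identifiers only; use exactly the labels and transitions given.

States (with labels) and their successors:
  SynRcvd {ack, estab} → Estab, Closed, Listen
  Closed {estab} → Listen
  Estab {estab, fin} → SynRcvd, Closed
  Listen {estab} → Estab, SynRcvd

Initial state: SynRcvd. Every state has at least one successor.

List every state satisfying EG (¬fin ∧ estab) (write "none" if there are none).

States satisfying ¬fin ∧ estab: {SynRcvd, Closed, Listen}.
States satisfying EG (¬fin ∧ estab): {SynRcvd, Closed, Listen}.

{SynRcvd, Closed, Listen}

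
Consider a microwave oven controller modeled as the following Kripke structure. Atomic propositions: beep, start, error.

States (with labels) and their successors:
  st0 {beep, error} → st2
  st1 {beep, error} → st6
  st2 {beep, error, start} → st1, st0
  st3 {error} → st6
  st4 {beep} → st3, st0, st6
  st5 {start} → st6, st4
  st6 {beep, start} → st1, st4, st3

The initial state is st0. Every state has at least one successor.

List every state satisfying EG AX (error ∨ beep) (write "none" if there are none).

{st0, st1, st2, st3, st4, st5, st6}

States satisfying AX (error ∨ beep): {st0, st1, st2, st3, st4, st5, st6}.
States satisfying EG AX (error ∨ beep): {st0, st1, st2, st3, st4, st5, st6}.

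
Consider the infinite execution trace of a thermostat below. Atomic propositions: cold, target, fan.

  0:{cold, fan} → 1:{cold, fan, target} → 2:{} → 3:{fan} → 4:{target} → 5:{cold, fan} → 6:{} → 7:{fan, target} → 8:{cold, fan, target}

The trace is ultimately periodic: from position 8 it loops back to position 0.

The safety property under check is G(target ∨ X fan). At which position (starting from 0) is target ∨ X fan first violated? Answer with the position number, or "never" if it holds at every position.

Check target ∨ X fan at each position in order: 0 ✓, 1 ✓, 2 ✓.
At position 3 the labels are {fan} and the next position 4 has {target}, so target ∨ X fan is false there. This is the first violation.

3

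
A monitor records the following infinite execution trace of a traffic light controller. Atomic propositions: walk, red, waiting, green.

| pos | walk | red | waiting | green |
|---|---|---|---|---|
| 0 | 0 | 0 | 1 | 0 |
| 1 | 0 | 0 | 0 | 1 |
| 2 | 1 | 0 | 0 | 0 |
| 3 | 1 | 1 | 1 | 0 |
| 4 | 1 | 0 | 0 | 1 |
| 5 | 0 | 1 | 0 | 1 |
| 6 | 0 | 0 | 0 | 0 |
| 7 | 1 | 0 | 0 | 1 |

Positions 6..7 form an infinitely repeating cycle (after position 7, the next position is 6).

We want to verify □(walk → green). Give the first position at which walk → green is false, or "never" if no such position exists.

2

Check walk → green at each position in order: 0 ✓, 1 ✓.
At position 2 the labels are {walk}, so walk → green is false there. This is the first violation.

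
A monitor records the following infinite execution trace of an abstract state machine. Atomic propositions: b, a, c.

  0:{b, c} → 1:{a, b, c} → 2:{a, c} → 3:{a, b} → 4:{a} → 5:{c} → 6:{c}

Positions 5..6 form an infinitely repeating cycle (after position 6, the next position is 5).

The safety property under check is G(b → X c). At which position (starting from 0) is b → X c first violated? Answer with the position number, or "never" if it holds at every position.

Check b → X c at each position in order: 0 ✓, 1 ✓, 2 ✓.
At position 3 the labels are {a, b} and the next position 4 has {a}, so b → X c is false there. This is the first violation.

3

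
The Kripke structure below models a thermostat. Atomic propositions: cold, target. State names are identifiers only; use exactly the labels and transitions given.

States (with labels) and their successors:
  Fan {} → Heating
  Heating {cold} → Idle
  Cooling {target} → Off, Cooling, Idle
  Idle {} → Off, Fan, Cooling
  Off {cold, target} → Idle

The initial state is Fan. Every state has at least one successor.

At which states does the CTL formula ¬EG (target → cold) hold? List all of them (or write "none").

{Cooling}

States satisfying target → cold: {Fan, Heating, Idle, Off}.
States satisfying EG (target → cold): {Fan, Heating, Idle, Off}.
States satisfying ¬EG (target → cold): {Cooling}.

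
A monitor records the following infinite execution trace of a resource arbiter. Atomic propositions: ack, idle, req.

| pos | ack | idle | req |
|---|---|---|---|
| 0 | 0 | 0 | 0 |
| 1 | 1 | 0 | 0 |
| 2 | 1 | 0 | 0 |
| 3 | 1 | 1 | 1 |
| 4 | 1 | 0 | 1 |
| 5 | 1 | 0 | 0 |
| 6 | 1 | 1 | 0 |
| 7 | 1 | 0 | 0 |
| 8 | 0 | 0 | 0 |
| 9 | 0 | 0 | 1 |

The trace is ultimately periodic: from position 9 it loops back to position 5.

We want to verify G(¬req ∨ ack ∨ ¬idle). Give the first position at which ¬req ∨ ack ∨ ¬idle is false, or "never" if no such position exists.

¬req ∨ ack ∨ ¬idle holds at every position 0..9, and those are all the positions the trace ever visits, so the invariant G(¬req ∨ ack ∨ ¬idle) is never violated.

never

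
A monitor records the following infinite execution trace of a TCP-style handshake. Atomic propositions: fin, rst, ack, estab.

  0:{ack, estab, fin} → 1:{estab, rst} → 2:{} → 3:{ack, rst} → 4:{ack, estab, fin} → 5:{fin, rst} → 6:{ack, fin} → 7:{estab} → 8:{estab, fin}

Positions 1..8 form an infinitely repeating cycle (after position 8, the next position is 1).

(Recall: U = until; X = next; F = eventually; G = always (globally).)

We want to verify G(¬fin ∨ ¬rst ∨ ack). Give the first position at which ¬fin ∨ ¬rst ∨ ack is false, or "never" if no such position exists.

Check ¬fin ∨ ¬rst ∨ ack at each position in order: 0 ✓, 1 ✓, 2 ✓, 3 ✓, 4 ✓.
At position 5 the labels are {fin, rst}, so ¬fin ∨ ¬rst ∨ ack is false there. This is the first violation.

5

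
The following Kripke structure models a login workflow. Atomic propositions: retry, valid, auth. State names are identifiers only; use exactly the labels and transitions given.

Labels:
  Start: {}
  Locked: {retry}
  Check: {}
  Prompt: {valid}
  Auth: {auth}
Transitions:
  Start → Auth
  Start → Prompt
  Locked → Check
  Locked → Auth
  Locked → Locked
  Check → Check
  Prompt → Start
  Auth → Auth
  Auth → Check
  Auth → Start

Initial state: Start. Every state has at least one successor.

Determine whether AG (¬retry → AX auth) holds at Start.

Violated

States satisfying ¬retry → AX auth: {Locked}.
States satisfying AG (¬retry → AX auth): ∅.
Auth is reachable from Start and violates ¬retry → AX auth, so AG fails at Start.
Start ∉ Sat(AG (¬retry → AX auth)).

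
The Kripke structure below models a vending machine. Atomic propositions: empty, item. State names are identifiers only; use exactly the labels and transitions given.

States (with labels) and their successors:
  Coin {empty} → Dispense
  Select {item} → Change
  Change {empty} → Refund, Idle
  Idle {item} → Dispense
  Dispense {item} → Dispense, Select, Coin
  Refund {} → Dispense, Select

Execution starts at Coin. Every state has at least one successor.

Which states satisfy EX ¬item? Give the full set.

States satisfying ¬item: {Coin, Change, Refund}.
States satisfying EX ¬item: {Select, Change, Dispense}.

{Select, Change, Dispense}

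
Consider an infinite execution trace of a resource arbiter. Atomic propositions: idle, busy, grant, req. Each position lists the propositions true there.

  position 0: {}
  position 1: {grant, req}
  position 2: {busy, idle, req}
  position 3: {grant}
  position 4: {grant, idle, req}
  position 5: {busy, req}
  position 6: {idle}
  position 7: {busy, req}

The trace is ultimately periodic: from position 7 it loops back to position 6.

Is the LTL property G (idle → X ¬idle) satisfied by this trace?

Satisfied

idle → X ¬idle holds at every position 0..7, and those are all positions ever visited, so G (idle → X ¬idle) holds.
Positions where idle holds: 2, 4, 6.
Check X ¬idle at each: 2→ok, 4→ok, 6→ok.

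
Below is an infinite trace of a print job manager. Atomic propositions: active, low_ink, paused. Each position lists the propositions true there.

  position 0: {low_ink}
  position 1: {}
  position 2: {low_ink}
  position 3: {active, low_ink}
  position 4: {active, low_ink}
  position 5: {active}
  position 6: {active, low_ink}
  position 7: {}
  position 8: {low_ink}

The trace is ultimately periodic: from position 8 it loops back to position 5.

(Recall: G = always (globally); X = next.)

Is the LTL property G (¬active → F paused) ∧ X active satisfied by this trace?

¬active → F paused must hold at every position from 0 onward. It fails at position 0, so G (¬active → F paused) is false.
Positions where ¬active holds: 0, 1, 2, 7, 8.
Check F paused at each: 0→fails, 1→fails, 2→fails, 7→fails, 8→fails.
The position after 0 is 1; active is false there.
At position 0: G (¬active → F paused) is false; X active is false; so G (¬active → F paused) ∧ X active is false.

Does not hold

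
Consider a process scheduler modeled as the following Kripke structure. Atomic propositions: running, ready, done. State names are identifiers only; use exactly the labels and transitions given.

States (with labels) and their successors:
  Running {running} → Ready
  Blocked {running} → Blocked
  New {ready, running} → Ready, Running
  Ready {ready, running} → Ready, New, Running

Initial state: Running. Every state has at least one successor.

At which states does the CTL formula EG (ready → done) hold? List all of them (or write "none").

States satisfying ready → done: {Running, Blocked}.
States satisfying EG (ready → done): {Blocked}.

{Blocked}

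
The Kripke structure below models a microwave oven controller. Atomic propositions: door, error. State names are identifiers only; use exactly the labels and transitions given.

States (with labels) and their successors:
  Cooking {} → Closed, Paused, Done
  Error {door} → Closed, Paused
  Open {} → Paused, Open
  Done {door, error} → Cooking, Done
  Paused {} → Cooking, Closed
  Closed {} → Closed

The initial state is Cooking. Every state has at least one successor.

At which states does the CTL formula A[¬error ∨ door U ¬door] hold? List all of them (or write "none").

{Cooking, Error, Open, Paused, Closed}

States satisfying ¬error ∨ door: {Cooking, Error, Open, Done, Paused, Closed}.
States satisfying ¬door: {Cooking, Open, Paused, Closed}.
States satisfying A[¬error ∨ door U ¬door]: {Cooking, Error, Open, Paused, Closed}.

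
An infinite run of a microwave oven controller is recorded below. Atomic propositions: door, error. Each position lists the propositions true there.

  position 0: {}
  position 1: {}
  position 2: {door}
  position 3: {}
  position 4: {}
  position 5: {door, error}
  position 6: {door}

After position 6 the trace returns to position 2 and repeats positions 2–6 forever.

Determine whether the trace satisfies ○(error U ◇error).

Satisfied

The position after 0 is 1; error U ◇error is true there.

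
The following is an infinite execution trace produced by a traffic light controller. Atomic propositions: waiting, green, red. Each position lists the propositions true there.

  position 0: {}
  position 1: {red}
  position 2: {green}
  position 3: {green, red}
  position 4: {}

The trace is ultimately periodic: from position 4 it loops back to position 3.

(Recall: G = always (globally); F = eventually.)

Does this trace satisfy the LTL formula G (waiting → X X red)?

waiting → X X red holds at every position 0..4, and those are all positions ever visited, so G (waiting → X X red) holds.

Yes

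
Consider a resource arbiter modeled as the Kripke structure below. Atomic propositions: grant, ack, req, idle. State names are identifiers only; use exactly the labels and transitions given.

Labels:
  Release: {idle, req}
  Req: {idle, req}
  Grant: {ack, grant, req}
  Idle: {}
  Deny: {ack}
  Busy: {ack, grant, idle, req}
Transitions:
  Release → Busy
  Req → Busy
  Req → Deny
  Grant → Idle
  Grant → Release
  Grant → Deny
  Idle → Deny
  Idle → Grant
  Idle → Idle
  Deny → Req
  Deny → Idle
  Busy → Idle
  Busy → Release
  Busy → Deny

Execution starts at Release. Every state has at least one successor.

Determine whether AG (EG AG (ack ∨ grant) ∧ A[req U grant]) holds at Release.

Does not hold

States satisfying EG AG (ack ∨ grant) ∧ A[req U grant]: ∅.
States satisfying AG (EG AG (ack ∨ grant) ∧ A[req U grant]): ∅.
Busy is reachable from Release and violates EG AG (ack ∨ grant) ∧ A[req U grant], so AG fails at Release.
Release ∉ Sat(AG (EG AG (ack ∨ grant) ∧ A[req U grant])).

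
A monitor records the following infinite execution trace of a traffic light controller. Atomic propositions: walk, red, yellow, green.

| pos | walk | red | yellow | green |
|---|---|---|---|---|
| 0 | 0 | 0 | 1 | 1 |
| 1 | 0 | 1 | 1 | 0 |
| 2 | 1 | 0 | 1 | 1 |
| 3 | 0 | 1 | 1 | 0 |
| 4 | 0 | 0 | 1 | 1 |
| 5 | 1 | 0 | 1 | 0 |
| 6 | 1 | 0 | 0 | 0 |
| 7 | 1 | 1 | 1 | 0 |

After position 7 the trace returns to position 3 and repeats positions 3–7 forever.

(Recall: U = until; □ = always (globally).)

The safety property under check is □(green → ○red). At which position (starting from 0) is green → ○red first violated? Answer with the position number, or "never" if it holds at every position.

4

Check green → ○red at each position in order: 0 ✓, 1 ✓, 2 ✓, 3 ✓.
At position 4 the labels are {green, yellow} and the next position 5 has {walk, yellow}, so green → ○red is false there. This is the first violation.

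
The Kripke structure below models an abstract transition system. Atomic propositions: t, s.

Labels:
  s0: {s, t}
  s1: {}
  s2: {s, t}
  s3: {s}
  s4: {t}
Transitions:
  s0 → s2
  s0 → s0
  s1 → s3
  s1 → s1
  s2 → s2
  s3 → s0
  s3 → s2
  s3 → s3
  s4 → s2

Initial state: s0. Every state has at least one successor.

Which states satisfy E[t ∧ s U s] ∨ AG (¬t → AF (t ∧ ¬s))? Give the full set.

States satisfying t ∧ s: {s0, s2}.
States satisfying s: {s0, s2, s3}.
States satisfying E[t ∧ s U s]: {s0, s2, s3}.
States satisfying ¬t → AF (t ∧ ¬s): {s0, s2, s4}.
States satisfying AG (¬t → AF (t ∧ ¬s)): {s0, s2, s4}.
States satisfying E[t ∧ s U s] ∨ AG (¬t → AF (t ∧ ¬s)): {s0, s2, s3, s4}.

{s0, s2, s3, s4}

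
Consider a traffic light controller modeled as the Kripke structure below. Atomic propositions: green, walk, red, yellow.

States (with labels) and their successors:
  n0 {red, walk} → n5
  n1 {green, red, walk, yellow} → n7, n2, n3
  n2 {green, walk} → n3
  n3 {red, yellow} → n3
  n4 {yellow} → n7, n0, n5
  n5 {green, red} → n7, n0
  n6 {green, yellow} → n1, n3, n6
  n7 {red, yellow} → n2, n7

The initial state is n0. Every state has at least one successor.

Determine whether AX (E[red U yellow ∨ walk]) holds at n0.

States satisfying E[red U yellow ∨ walk]: {n0, n1, n2, n3, n4, n5, n6, n7}.
States satisfying AX (E[red U yellow ∨ walk]): {n0, n1, n2, n3, n4, n5, n6, n7}.
n0 ∈ Sat(AX (E[red U yellow ∨ walk])).

Holds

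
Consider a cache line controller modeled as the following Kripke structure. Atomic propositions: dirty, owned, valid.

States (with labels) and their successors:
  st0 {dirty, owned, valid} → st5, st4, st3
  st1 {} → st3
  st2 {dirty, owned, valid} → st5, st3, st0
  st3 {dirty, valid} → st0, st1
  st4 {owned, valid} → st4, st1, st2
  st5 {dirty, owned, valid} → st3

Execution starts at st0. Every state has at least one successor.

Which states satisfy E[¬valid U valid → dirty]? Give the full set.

States satisfying ¬valid: {st1}.
States satisfying valid → dirty: {st0, st1, st2, st3, st5}.
States satisfying E[¬valid U valid → dirty]: {st0, st1, st2, st3, st5}.

{st0, st1, st2, st3, st5}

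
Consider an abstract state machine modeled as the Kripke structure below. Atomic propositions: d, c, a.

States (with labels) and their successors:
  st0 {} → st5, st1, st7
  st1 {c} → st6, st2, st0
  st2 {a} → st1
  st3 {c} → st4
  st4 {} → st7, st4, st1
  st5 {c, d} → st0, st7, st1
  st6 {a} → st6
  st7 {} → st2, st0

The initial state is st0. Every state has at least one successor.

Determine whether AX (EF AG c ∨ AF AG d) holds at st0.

States satisfying EF AG c ∨ AF AG d: ∅.
States satisfying AX (EF AG c ∨ AF AG d): ∅.
st0 ∉ Sat(AX (EF AG c ∨ AF AG d)).

Violated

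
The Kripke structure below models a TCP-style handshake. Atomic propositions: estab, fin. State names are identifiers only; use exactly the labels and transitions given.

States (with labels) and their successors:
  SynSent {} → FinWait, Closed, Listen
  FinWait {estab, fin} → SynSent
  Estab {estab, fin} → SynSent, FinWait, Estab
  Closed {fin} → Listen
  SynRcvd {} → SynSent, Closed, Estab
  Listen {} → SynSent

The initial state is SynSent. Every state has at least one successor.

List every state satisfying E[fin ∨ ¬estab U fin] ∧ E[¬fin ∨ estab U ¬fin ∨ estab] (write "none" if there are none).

States satisfying fin ∨ ¬estab: {SynSent, FinWait, Estab, Closed, SynRcvd, Listen}.
States satisfying fin: {FinWait, Estab, Closed}.
States satisfying E[fin ∨ ¬estab U fin]: {SynSent, FinWait, Estab, Closed, SynRcvd, Listen}.
States satisfying ¬fin ∨ estab: {SynSent, FinWait, Estab, SynRcvd, Listen}.
States satisfying E[¬fin ∨ estab U ¬fin ∨ estab]: {SynSent, FinWait, Estab, SynRcvd, Listen}.
States satisfying E[fin ∨ ¬estab U fin] ∧ E[¬fin ∨ estab U ¬fin ∨ estab]: {SynSent, FinWait, Estab, SynRcvd, Listen}.

{SynSent, FinWait, Estab, SynRcvd, Listen}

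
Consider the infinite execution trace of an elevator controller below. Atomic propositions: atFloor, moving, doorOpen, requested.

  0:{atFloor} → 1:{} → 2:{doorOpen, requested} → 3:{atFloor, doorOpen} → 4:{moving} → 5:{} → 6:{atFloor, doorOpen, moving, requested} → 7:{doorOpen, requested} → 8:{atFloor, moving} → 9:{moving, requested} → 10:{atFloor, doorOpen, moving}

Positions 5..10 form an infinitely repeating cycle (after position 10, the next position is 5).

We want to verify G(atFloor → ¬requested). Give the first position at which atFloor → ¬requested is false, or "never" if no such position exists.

Check atFloor → ¬requested at each position in order: 0 ✓, 1 ✓, 2 ✓, 3 ✓, 4 ✓, 5 ✓.
At position 6 the labels are {atFloor, doorOpen, moving, requested}, so atFloor → ¬requested is false there. This is the first violation.

6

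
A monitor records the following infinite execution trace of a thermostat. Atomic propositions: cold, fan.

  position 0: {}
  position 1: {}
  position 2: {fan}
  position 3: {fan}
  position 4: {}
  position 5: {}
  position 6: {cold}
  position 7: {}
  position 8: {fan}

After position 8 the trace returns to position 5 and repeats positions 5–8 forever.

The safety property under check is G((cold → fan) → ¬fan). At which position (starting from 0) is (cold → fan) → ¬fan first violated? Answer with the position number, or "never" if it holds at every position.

Check (cold → fan) → ¬fan at each position in order: 0 ✓, 1 ✓.
At position 2 the labels are {fan}, so (cold → fan) → ¬fan is false there. This is the first violation.

2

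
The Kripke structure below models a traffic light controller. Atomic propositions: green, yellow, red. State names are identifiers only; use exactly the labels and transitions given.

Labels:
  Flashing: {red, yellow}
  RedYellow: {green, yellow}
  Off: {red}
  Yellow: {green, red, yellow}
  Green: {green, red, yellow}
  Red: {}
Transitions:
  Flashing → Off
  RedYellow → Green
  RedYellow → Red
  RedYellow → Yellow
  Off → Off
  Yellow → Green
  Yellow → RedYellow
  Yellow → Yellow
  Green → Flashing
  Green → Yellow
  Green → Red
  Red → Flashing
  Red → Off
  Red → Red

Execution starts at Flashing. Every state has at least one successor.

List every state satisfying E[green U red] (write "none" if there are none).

States satisfying green: {RedYellow, Yellow, Green}.
States satisfying red: {Flashing, Off, Yellow, Green}.
States satisfying E[green U red]: {Flashing, RedYellow, Off, Yellow, Green}.

{Flashing, RedYellow, Off, Yellow, Green}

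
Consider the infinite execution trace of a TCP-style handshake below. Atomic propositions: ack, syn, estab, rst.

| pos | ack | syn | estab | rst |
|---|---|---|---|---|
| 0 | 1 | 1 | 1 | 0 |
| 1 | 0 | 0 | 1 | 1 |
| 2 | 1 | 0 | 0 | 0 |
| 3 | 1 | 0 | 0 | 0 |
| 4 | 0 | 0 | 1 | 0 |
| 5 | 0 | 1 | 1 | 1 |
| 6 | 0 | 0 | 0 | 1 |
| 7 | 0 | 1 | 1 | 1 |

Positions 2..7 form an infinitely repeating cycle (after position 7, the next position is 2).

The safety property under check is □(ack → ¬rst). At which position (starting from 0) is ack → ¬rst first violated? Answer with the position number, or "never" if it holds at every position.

never

ack → ¬rst holds at every position 0..7, and those are all the positions the trace ever visits, so the invariant □(ack → ¬rst) is never violated.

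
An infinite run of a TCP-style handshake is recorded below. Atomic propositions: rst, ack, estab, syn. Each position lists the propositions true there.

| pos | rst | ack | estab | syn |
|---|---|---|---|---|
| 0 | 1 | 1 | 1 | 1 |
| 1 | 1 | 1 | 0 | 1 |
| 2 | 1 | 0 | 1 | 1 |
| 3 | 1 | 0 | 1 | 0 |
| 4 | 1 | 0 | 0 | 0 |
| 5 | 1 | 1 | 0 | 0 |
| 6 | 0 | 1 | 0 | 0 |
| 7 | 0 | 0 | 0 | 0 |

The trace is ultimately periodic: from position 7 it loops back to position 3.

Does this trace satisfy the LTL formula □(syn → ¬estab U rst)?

Satisfied

syn → ¬estab U rst holds at every position 0..7, and those are all positions ever visited, so □(syn → ¬estab U rst) holds.
Positions where syn holds: 0, 1, 2.
Check ¬estab U rst at each: 0→ok, 1→ok, 2→ok.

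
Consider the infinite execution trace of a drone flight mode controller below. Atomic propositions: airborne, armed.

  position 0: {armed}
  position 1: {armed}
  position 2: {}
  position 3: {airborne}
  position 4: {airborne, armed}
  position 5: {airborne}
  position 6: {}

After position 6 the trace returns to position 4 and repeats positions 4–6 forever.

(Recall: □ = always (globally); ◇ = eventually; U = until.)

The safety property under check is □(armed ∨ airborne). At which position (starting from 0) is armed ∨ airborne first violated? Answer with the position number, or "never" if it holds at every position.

2

Check armed ∨ airborne at each position in order: 0 ✓, 1 ✓.
At position 2 the labels are {}, so armed ∨ airborne is false there. This is the first violation.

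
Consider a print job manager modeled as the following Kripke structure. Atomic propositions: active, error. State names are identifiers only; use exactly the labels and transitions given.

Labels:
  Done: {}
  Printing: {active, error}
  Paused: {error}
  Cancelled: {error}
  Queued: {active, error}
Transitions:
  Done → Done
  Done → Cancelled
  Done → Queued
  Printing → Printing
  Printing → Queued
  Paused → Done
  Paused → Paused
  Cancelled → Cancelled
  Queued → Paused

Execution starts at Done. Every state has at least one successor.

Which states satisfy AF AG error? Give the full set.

{Cancelled}

States satisfying AG error: {Cancelled}.
States satisfying AF AG error: {Cancelled}.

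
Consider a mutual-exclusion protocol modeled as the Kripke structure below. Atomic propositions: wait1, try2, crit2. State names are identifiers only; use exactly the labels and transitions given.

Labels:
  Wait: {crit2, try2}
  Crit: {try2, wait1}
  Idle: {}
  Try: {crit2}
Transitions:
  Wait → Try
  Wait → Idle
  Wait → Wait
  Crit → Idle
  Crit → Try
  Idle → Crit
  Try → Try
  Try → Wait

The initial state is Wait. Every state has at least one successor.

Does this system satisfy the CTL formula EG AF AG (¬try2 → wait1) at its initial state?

Violated

States satisfying AF AG (¬try2 → wait1): ∅.
States satisfying EG AF AG (¬try2 → wait1): ∅.
No suitable path/successor from Wait witnesses the formula.
Wait ∉ Sat(EG AF AG (¬try2 → wait1)).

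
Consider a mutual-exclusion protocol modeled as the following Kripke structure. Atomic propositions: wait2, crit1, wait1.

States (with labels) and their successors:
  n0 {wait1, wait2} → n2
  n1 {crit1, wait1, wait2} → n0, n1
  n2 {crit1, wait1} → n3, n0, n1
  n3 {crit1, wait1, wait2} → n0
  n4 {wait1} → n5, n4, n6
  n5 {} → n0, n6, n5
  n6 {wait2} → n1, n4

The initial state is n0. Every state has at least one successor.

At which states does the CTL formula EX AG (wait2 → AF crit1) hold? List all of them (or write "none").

States satisfying AG (wait2 → AF crit1): {n0, n1, n2, n3}.
States satisfying EX AG (wait2 → AF crit1): {n0, n1, n2, n3, n5, n6}.

{n0, n1, n2, n3, n5, n6}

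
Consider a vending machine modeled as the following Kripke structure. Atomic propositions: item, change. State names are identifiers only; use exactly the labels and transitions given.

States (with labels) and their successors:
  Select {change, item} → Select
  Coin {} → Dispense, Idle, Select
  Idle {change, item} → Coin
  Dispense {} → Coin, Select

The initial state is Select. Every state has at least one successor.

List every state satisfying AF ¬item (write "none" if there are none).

{Coin, Idle, Dispense}

States satisfying ¬item: {Coin, Dispense}.
States satisfying AF ¬item: {Coin, Idle, Dispense}.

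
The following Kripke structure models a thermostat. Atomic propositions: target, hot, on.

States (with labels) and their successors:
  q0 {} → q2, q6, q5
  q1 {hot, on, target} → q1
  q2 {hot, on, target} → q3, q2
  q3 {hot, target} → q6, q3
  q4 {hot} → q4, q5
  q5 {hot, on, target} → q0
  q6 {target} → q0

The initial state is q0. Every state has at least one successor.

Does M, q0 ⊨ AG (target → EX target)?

States satisfying target → EX target: {q0, q1, q2, q3, q4}.
States satisfying AG (target → EX target): {q1}.
q5 is reachable from q0 and violates target → EX target, so AG fails at q0.
q0 ∉ Sat(AG (target → EX target)).

Does not hold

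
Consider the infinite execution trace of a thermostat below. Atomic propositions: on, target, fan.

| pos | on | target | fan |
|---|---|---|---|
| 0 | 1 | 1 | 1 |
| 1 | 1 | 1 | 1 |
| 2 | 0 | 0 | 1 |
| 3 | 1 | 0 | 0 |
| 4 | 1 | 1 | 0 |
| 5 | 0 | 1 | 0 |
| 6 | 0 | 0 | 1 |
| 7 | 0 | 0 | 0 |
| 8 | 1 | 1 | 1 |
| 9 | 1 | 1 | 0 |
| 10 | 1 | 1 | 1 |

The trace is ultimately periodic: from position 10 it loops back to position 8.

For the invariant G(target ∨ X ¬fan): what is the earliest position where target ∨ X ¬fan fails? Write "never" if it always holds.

Check target ∨ X ¬fan at each position in order: 0 ✓, 1 ✓, 2 ✓, 3 ✓, 4 ✓, 5 ✓, 6 ✓.
At position 7 the labels are {} and the next position 8 has {fan, on, target}, so target ∨ X ¬fan is false there. This is the first violation.

7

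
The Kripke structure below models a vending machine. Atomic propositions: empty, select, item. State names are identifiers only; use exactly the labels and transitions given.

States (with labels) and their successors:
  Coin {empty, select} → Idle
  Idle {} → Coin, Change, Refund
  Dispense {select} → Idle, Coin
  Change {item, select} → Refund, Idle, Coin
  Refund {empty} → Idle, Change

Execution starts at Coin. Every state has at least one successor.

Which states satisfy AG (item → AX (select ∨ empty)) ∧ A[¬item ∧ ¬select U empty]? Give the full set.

none

States satisfying item → AX (select ∨ empty): {Coin, Idle, Dispense, Refund}.
States satisfying AG (item → AX (select ∨ empty)): ∅.
States satisfying ¬item ∧ ¬select: {Idle, Refund}.
States satisfying empty: {Coin, Refund}.
States satisfying A[¬item ∧ ¬select U empty]: {Coin, Refund}.
States satisfying AG (item → AX (select ∨ empty)) ∧ A[¬item ∧ ¬select U empty]: ∅.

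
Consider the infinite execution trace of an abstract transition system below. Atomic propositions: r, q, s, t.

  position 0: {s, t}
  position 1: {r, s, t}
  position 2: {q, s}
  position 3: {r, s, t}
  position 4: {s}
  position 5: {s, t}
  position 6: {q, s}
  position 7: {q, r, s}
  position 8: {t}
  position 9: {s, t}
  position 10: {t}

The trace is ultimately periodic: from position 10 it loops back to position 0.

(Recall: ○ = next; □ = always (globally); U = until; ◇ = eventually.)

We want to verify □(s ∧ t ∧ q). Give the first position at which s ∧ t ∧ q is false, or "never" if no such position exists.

0

At position 0 the labels are {s, t}, so s ∧ t ∧ q is false there. This is the first violation.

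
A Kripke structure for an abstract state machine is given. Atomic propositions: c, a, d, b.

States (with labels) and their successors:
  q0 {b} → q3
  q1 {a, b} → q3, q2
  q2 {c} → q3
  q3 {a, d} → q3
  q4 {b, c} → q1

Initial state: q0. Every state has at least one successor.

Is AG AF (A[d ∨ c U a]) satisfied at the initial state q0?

Yes

States satisfying AF (A[d ∨ c U a]): {q0, q1, q2, q3, q4}.
States satisfying AG AF (A[d ∨ c U a]): {q0, q1, q2, q3, q4}.
Every state reachable from q0 satisfies AF (A[d ∨ c U a]).
q0 ∈ Sat(AG AF (A[d ∨ c U a])).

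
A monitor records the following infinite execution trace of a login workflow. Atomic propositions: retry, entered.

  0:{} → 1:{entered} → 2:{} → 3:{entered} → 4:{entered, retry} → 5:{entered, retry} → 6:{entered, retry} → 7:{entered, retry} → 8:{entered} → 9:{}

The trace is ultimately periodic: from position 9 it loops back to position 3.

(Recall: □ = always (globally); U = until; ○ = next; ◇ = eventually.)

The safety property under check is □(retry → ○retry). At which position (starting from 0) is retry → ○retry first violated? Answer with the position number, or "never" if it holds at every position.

Check retry → ○retry at each position in order: 0 ✓, 1 ✓, 2 ✓, 3 ✓, 4 ✓, 5 ✓, 6 ✓.
At position 7 the labels are {entered, retry} and the next position 8 has {entered}, so retry → ○retry is false there. This is the first violation.

7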